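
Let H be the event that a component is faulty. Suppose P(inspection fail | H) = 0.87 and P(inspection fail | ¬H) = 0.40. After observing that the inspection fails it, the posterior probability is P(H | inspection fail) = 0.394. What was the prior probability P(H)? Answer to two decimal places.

In odds form, posterior odds = prior odds × likelihood ratio, so prior odds = posterior odds ÷ LR.
Posterior odds = 0.394/(1−0.394) = 0.6502. LR = 0.87/0.40 = 2.1750.
Prior odds = 0.6502/2.1750 = 0.2989, so P(H) = 0.2989/(1+0.2989) ≈ 0.23.

P(H) = 0.23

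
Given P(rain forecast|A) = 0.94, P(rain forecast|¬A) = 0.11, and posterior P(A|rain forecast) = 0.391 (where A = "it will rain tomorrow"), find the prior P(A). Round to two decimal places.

P(A) = 0.07

Bayes' rule in odds form gives O(A|E) = O(A)·[P(E|A)/P(E|¬A)], hence O(A) = O(A|E)/LR.
Posterior odds = 0.391/(1−0.391) = 0.6420. LR = 0.94/0.11 = 8.5455.
Prior odds = 0.6420/8.5455 = 0.0751, so P(A) = 0.0751/(1+0.0751) ≈ 0.07.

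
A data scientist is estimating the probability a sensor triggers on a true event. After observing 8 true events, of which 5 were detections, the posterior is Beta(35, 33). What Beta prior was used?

A Beta(α, β) prior with s successes and f failures in binomial data gives a Beta(α+s, β+f) posterior.
So α = 35 − 5 = 30 and β = 33 − 3 = 30.

Beta(30, 30)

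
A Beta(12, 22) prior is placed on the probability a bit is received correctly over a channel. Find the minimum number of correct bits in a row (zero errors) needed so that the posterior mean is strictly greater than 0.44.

k = 6

After k correct bits and 0 errors the posterior is Beta(12+k, 22), with mean (12+k)/(12+22+k).
Set (12+k)/(34+k) > 0.44 and solve: k > (0.44·34 − 12)/(1 − 0.44) = 5.286.
The smallest integer exceeding 5.286 is 6.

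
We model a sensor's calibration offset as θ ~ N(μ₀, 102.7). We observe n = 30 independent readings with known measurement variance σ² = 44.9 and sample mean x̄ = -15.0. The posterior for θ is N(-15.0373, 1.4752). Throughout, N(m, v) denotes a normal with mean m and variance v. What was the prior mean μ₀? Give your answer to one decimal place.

With known observation variance, the Normal–Normal posterior has precision τ_n = τ₀ + n/σ² and mean μ_n = (τ₀μ₀ + (n/σ²)x̄)/τ_n.
Here τ₀ = 1/102.7 = 0.009737 and τ_data = 30/44.9 = 0.668151, so τ_n = 0.677888.
Rearranging for μ₀: μ₀ = (μ_n·τ_n − τ_data·x̄)/τ₀ = (-15.0373·0.677888 − 0.668151·-15.0) / 0.009737 = -0.171340/0.009737 ≈ -17.6.

μ₀ = -17.6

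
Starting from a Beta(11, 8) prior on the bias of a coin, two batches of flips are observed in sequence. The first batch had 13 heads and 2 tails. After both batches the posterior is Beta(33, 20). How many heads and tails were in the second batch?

9 heads and 10 tails

Because Beta–binomial updating is additive in the counts, the combined data contributed (α_post−α_prior, β_post−β_prior) successes and failures.
Total across both batches: 33−11=22 heads, 20−8=12 tails.
Subtract the first batch: 22−13=9 heads and 12−2=10 tails.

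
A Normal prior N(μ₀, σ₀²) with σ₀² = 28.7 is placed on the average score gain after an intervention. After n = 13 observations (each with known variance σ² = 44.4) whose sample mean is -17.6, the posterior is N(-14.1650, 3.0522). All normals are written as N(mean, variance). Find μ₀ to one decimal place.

With known observation variance, the Normal–Normal posterior has precision τ_n = τ₀ + n/σ² and mean μ_n = (τ₀μ₀ + (n/σ²)x̄)/τ_n.
Here τ₀ = 1/28.7 = 0.034843 and τ_data = 13/44.4 = 0.292793, so τ_n = 0.327636.
Rearranging for μ₀: μ₀ = (μ_n·τ_n − τ_data·x̄)/τ₀ = (-14.1650·0.327636 − 0.292793·-17.6) / 0.034843 = 0.512193/0.034843 ≈ 14.7.

μ₀ = 14.7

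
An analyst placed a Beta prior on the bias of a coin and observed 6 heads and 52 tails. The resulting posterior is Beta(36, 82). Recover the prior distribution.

A Beta(α, β) prior with s successes and f failures in binomial data gives a Beta(α+s, β+f) posterior.
Subtract the data counts: 36−6=30, 82−52=30.

Beta(30, 30)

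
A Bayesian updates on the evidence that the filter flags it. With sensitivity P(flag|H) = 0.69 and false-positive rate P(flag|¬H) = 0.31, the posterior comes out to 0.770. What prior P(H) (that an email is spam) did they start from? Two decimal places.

P(H) = 0.60

In odds form, posterior odds = prior odds × likelihood ratio, so prior odds = posterior odds ÷ LR.
Posterior odds = 0.770/(1−0.770) = 3.3478. LR = 0.69/0.31 = 2.2258.
Prior odds = 3.3478/2.2258 = 1.5041, so P(H) = 1.5041/(1+1.5041) ≈ 0.60.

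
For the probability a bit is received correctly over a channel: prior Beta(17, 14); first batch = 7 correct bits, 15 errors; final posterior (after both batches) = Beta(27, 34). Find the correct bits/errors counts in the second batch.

Because Beta–binomial updating is additive in the counts, the combined data contributed (α_post−α_prior, β_post−β_prior) successes and failures.
Total across both batches: 27−17=10 correct bits, 34−14=20 errors.
Subtract the first batch: 10−7=3 correct bits and 20−15=5 errors.

3 correct bits and 5 errors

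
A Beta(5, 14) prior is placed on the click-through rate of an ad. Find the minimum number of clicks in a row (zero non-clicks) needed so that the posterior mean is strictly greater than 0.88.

After k clicks and 0 non-clicks the posterior is Beta(5+k, 14), with mean (5+k)/(5+14+k).
Set (5+k)/(19+k) > 0.88 and solve: k > (0.88·19 − 5)/(1 − 0.88) = 97.667.
The smallest integer exceeding 97.667 is 98.

k = 98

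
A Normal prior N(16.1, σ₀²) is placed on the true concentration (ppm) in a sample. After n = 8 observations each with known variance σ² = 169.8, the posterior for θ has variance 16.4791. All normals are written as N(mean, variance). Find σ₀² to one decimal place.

σ₀² = 73.7

For the Normal–Normal model with known σ², precisions add: τ_n = τ₀ + n/σ².
So 1/σ₀² = 1/16.4791 − 8/169.8 = 0.060683 − 0.047114 = 0.013569.
Hence σ₀² = 1/0.013569 ≈ 73.7.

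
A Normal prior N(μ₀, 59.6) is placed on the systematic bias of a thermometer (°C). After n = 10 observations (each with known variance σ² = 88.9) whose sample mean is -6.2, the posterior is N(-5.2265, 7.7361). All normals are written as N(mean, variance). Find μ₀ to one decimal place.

μ₀ = 1.3

The posterior mean is a precision-weighted average: μ_n = (τ₀μ₀ + τ_data·x̄)/(τ₀+τ_data), with τ₀=1/σ₀² and τ_data=n/σ².
Here τ₀ = 1/59.6 = 0.016779 and τ_data = 10/88.9 = 0.112486, so τ_n = 0.129265.
Rearranging for μ₀: μ₀ = (μ_n·τ_n − τ_data·x̄)/τ₀ = (-5.2265·0.129265 − 0.112486·-6.2) / 0.016779 = 0.021810/0.016779 ≈ 1.3.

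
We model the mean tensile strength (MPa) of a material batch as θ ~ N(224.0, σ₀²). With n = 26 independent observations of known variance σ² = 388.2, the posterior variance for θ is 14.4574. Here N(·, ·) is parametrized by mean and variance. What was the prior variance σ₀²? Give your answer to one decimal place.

For the Normal–Normal model with known σ², precisions add: τ_n = τ₀ + n/σ².
So 1/σ₀² = 1/14.4574 − 26/388.2 = 0.069169 − 0.066976 = 0.002193.
Hence σ₀² = 1/0.002193 ≈ 456.0.

σ₀² = 456.0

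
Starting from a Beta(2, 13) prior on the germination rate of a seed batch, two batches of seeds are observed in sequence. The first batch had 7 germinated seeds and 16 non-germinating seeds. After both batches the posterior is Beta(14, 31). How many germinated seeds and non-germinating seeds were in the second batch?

5 germinated seeds and 2 non-germinating seeds

Sequential conjugate updates are equivalent to a single update on the pooled data, so total successes = posterior α − prior α and total failures = posterior β − prior β.
Total across both batches: 14−2=12 germinated seeds, 31−13=18 non-germinating seeds.
Subtract the first batch: 12−7=5 germinated seeds and 18−16=2 non-germinating seeds.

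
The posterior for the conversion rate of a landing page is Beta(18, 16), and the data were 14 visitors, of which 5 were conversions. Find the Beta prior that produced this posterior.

Beta(13, 7)

Under Beta–binomial conjugacy the posterior parameters are (a+s, b+f).
So a = 18 − 5 = 13 and b = 16 − 9 = 7.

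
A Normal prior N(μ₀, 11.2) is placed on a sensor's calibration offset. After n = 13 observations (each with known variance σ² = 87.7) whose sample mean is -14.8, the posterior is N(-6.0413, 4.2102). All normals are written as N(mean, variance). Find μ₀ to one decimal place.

With known observation variance, the Normal–Normal posterior has precision τ_n = τ₀ + n/σ² and mean μ_n = (τ₀μ₀ + (n/σ²)x̄)/τ_n.
Here τ₀ = 1/11.2 = 0.089286 and τ_data = 13/87.7 = 0.148233, so τ_n = 0.237519.
Rearranging for μ₀: μ₀ = (μ_n·τ_n − τ_data·x̄)/τ₀ = (-6.0413·0.237519 − 0.148233·-14.8) / 0.089286 = 0.758925/0.089286 ≈ 8.5.

μ₀ = 8.5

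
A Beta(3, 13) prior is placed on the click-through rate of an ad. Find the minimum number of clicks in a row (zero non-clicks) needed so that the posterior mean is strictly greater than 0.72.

After k clicks and 0 non-clicks the posterior is Beta(3+k, 13), with mean (3+k)/(3+13+k).
Set (3+k)/(16+k) > 0.72 and solve: k > (0.72·16 − 3)/(1 − 0.72) = 30.429.
The smallest integer exceeding 30.429 is 31, and checking k=31: (34)/(47) = 0.7234 > 0.72.

k = 31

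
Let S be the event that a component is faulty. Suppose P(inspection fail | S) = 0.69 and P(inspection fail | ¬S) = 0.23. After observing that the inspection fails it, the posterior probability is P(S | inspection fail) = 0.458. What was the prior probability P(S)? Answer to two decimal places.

In odds form, posterior odds = prior odds × likelihood ratio, so prior odds = posterior odds ÷ LR.
Posterior odds = 0.458/(1−0.458) = 0.8450. LR = 0.69/0.23 = 3.0000.
Prior odds = 0.8450/3.0000 = 0.2817, so P(S) = 0.2817/(1+0.2817) ≈ 0.22.

P(S) = 0.22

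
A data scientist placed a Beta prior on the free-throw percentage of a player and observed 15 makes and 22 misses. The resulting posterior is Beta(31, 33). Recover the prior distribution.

Beta(16, 11)

Under Beta–binomial conjugacy the posterior parameters are (a+s, b+f).
Subtract the data counts: 31−15=16, 33−22=11.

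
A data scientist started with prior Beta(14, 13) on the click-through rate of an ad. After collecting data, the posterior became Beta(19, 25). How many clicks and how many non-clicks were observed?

5 clicks and 12 non-clicks

A Beta(a, b) prior with s successes and f failures in binomial data gives a Beta(a+s, b+f) posterior.
So s = 19 − 14 = 5 and f = 25 − 13 = 12.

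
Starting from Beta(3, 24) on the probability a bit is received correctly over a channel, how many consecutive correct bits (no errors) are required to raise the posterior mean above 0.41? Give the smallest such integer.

k = 14

After k correct bits and 0 errors the posterior is Beta(3+k, 24), with mean (3+k)/(3+24+k).
Set (3+k)/(27+k) > 0.41 and solve: k > (0.41·27 − 3)/(1 − 0.41) = 13.678.
The smallest integer exceeding 13.678 is 14, and checking k=14: (17)/(41) = 0.4146 > 0.41.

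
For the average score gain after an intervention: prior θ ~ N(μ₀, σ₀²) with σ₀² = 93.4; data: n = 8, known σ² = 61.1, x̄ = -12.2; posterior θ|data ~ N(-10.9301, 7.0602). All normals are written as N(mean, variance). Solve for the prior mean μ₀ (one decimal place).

With known observation variance, the Normal–Normal posterior has precision τ_n = τ₀ + n/σ² and mean μ_n = (τ₀μ₀ + (n/σ²)x̄)/τ_n.
Here τ₀ = 1/93.4 = 0.010707 and τ_data = 8/61.1 = 0.130933, so τ_n = 0.141640.
Rearranging for μ₀: μ₀ = (μ_n·τ_n − τ_data·x̄)/τ₀ = (-10.9301·0.141640 − 0.130933·-12.2) / 0.010707 = 0.049243/0.010707 ≈ 4.6.

μ₀ = 4.6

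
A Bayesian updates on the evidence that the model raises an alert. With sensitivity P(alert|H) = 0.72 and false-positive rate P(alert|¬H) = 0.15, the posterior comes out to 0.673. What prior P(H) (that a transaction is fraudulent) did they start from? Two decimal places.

P(H) = 0.30

In odds form, posterior odds = prior odds × likelihood ratio, so prior odds = posterior odds ÷ LR.
Posterior odds = 0.673/(1−0.673) = 2.0581. LR = 0.72/0.15 = 4.8000.
Prior odds = 2.0581/4.8000 = 0.4288, so P(H) = 0.4288/(1+0.4288) ≈ 0.30.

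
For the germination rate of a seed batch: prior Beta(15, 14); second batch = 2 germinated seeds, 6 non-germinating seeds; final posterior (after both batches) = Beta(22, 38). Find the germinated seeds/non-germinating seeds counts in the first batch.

5 germinated seeds and 18 non-germinating seeds

Sequential conjugate updates are equivalent to a single update on the pooled data, so total successes = posterior α − prior α and total failures = posterior β − prior β.
Total across both batches: 22−15=7 germinated seeds, 38−14=24 non-germinating seeds.
Subtract the second batch: 7−2=5 germinated seeds and 24−6=18 non-germinating seeds.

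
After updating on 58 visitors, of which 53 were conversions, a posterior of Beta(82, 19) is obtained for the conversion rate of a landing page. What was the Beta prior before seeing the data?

Beta(29, 14)

Beta is conjugate to the binomial likelihood: posterior = Beta(α+s, β+f).
So α = 82 − 53 = 29 and β = 19 − 5 = 14.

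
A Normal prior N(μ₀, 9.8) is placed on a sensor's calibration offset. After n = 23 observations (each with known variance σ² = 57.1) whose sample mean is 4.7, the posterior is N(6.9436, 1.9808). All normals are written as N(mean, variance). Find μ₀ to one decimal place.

The posterior mean is a precision-weighted average: μ_n = (τ₀μ₀ + τ_data·x̄)/(τ₀+τ_data), with τ₀=1/σ₀² and τ_data=n/σ².
Here τ₀ = 1/9.8 = 0.102041 and τ_data = 23/57.1 = 0.402802, so τ_n = 0.504843.
Rearranging for μ₀: μ₀ = (μ_n·τ_n − τ_data·x̄)/τ₀ = (6.9436·0.504843 − 0.402802·4.7) / 0.102041 = 1.612258/0.102041 ≈ 15.8.

μ₀ = 15.8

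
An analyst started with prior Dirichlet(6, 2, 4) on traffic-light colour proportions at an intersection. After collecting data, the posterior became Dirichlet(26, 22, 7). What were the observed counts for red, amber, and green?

For a Dirichlet(α) prior with multinomial counts c, the posterior is Dirichlet(α + c) componentwise.
Counts are posterior − prior componentwise: 26−6=20, 22−2=20, 7−4=3.

counts (20, 20, 3)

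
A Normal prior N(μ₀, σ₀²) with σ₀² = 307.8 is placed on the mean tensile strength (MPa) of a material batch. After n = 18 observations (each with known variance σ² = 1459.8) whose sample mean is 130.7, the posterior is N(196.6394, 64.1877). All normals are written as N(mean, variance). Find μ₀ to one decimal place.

μ₀ = 446.9

With known observation variance, the Normal–Normal posterior has precision τ_n = τ₀ + n/σ² and mean μ_n = (τ₀μ₀ + (n/σ²)x̄)/τ_n.
Here τ₀ = 1/307.8 = 0.003249 and τ_data = 18/1459.8 = 0.012330, so τ_n = 0.015579.
Rearranging for μ₀: μ₀ = (μ_n·τ_n − τ_data·x̄)/τ₀ = (196.6394·0.015579 − 0.012330·130.7) / 0.003249 = 1.451914/0.003249 ≈ 446.9.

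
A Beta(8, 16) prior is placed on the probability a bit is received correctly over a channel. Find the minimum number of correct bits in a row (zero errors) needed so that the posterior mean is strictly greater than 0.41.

k = 4

After k correct bits and 0 errors the posterior is Beta(8+k, 16), with mean (8+k)/(8+16+k).
Set (8+k)/(24+k) > 0.41 and solve: k > (0.41·24 − 8)/(1 − 0.41) = 3.119.
The smallest integer exceeding 3.119 is 4.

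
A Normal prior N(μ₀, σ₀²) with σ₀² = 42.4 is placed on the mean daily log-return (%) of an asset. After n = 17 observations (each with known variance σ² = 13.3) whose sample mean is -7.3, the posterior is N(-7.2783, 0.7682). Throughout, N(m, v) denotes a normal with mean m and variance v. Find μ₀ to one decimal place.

The posterior mean is a precision-weighted average: μ_n = (τ₀μ₀ + τ_data·x̄)/(τ₀+τ_data), with τ₀=1/σ₀² and τ_data=n/σ².
Here τ₀ = 1/42.4 = 0.023585 and τ_data = 17/13.3 = 1.278195, so τ_n = 1.301780.
Rearranging for μ₀: μ₀ = (μ_n·τ_n − τ_data·x̄)/τ₀ = (-7.2783·1.301780 − 1.278195·-7.3) / 0.023585 = -0.143922/0.023585 ≈ -6.1.

μ₀ = -6.1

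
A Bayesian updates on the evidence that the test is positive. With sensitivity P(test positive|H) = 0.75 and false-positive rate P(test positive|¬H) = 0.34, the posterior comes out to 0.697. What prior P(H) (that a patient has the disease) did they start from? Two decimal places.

Bayes' rule in odds form gives O(H|E) = O(H)·[P(E|H)/P(E|¬H)], hence O(H) = O(H|E)/LR.
Posterior odds = 0.697/(1−0.697) = 2.3003. LR = 0.75/0.34 = 2.2059.
Prior odds = 2.3003/2.2059 = 1.0428, so P(H) = 1.0428/(1+1.0428) ≈ 0.51.

P(H) = 0.51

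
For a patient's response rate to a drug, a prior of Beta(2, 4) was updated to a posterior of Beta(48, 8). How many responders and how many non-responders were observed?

Beta is conjugate to the binomial likelihood: posterior = Beta(a+s, b+f).
Match parameters: s=48−2=46, f=8−4=4.

46 responders and 4 non-responders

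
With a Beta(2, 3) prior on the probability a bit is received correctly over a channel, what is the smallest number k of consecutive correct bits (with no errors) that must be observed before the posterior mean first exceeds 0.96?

After k correct bits and 0 errors the posterior is Beta(2+k, 3), with mean (2+k)/(2+3+k).
Set (2+k)/(5+k) > 0.96 and solve: k > (0.96·5 − 2)/(1 − 0.96) = 70.000.
The smallest integer exceeding 70.000 is 71.

k = 71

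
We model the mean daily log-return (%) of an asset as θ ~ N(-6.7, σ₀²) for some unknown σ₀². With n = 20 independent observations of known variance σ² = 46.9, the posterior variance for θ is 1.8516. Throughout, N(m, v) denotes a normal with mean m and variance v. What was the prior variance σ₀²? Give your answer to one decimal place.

σ₀² = 8.8

For the Normal–Normal model with known σ², precisions add: τ_n = τ₀ + n/σ².
So 1/σ₀² = 1/1.8516 − 20/46.9 = 0.540073 − 0.426439 = 0.113634.
Hence σ₀² = 1/0.113634 ≈ 8.8.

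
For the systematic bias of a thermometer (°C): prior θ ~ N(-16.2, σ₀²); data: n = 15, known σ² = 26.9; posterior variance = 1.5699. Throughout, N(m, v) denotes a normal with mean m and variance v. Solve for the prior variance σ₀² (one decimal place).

Posterior precision equals prior precision plus data precision: 1/σ_n² = 1/σ₀² + n/σ².
So 1/σ₀² = 1/1.5699 − 15/26.9 = 0.636983 − 0.557621 = 0.079362.
Hence σ₀² = 1/0.079362 ≈ 12.6.

σ₀² = 12.6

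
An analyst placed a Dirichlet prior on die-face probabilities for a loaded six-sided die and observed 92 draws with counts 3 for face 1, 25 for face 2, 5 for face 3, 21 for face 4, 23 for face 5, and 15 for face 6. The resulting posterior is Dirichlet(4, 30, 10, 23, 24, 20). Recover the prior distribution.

For a Dirichlet(α) prior with multinomial counts c, the posterior is Dirichlet(α + c) componentwise.
Subtract each count from the matching posterior parameter: 4−3=1, 30−25=5, 10−5=5, 23−21=2, 24−23=1, 20−15=5.

Dirichlet(1, 5, 5, 2, 1, 5)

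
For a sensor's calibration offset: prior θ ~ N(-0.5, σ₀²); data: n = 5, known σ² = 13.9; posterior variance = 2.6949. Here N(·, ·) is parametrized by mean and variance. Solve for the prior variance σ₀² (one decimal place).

σ₀² = 88.0

For the Normal–Normal model with known σ², precisions add: τ_n = τ₀ + n/σ².
So 1/σ₀² = 1/2.6949 − 5/13.9 = 0.371071 − 0.359712 = 0.011359.
Hence σ₀² = 1/0.011359 ≈ 88.0.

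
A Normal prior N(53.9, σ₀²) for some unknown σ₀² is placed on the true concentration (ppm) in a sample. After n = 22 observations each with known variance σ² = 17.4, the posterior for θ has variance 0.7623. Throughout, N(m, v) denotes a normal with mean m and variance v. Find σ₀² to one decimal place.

σ₀² = 21.1

For the Normal–Normal model with known σ², precisions add: τ_n = τ₀ + n/σ².
So 1/σ₀² = 1/0.7623 − 22/17.4 = 1.311819 − 1.264368 = 0.047451.
Hence σ₀² = 1/0.047451 ≈ 21.1.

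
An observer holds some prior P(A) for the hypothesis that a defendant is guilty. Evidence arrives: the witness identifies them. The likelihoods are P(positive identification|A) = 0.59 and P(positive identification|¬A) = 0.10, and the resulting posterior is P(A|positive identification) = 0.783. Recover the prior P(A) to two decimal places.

P(A) = 0.38

In odds form, posterior odds = prior odds × likelihood ratio, so prior odds = posterior odds ÷ LR.
Posterior odds = 0.783/(1−0.783) = 3.6083. LR = 0.59/0.10 = 5.9000.
Prior odds = 3.6083/5.9000 = 0.6116, so P(A) = 0.6116/(1+0.6116) ≈ 0.38.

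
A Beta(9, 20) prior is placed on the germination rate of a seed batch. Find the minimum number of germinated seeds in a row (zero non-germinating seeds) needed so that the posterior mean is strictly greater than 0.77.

After k germinated seeds and 0 non-germinating seeds the posterior is Beta(9+k, 20), with mean (9+k)/(9+20+k).
Set (9+k)/(29+k) > 0.77 and solve: k > (0.77·29 − 9)/(1 − 0.77) = 57.957.
The smallest integer exceeding 57.957 is 58, and checking k=58: (67)/(87) = 0.7701 > 0.77.

k = 58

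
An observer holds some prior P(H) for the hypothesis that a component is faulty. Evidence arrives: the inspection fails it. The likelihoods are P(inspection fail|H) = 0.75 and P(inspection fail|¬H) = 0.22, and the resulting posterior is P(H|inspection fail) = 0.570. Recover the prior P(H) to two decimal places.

In odds form, posterior odds = prior odds × likelihood ratio, so prior odds = posterior odds ÷ LR.
Posterior odds = 0.570/(1−0.570) = 1.3256. LR = 0.75/0.22 = 3.4091.
Prior odds = 1.3256/3.4091 = 0.3888, so P(H) = 0.3888/(1+0.3888) ≈ 0.28.

P(H) = 0.28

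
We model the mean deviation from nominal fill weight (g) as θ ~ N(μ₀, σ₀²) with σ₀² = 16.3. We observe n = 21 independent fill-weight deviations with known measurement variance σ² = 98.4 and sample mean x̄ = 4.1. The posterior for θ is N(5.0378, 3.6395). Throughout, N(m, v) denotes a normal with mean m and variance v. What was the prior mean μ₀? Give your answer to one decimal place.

μ₀ = 8.3

With known observation variance, the Normal–Normal posterior has precision τ_n = τ₀ + n/σ² and mean μ_n = (τ₀μ₀ + (n/σ²)x̄)/τ_n.
Here τ₀ = 1/16.3 = 0.061350 and τ_data = 21/98.4 = 0.213415, so τ_n = 0.274765.
Rearranging for μ₀: μ₀ = (μ_n·τ_n − τ_data·x̄)/τ₀ = (5.0378·0.274765 − 0.213415·4.1) / 0.061350 = 0.509210/0.061350 ≈ 8.3.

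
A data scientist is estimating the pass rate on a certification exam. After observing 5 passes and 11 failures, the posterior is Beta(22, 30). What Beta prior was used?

Beta(17, 19)

Beta is conjugate to the binomial likelihood: posterior = Beta(a+s, b+f).
Subtract the data counts: 22−5=17, 30−11=19.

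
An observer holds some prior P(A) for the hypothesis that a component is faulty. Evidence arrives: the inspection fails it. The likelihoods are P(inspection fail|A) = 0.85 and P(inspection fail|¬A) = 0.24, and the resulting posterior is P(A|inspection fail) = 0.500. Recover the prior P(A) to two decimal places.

In odds form, posterior odds = prior odds × likelihood ratio, so prior odds = posterior odds ÷ LR.
Posterior odds = 0.500/(1−0.500) = 1.0000. LR = 0.85/0.24 = 3.5417.
Prior odds = 1.0000/3.5417 = 0.2824, so P(A) = 0.2824/(1+0.2824) ≈ 0.22.

P(A) = 0.22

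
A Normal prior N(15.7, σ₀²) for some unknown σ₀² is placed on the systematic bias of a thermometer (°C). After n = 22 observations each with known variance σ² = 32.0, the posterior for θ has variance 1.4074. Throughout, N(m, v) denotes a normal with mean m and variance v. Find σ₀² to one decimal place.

σ₀² = 43.4

For the Normal–Normal model with known σ², precisions add: τ_n = τ₀ + n/σ².
So 1/σ₀² = 1/1.4074 − 22/32.0 = 0.710530 − 0.687500 = 0.023030.
Hence σ₀² = 1/0.023030 ≈ 43.4.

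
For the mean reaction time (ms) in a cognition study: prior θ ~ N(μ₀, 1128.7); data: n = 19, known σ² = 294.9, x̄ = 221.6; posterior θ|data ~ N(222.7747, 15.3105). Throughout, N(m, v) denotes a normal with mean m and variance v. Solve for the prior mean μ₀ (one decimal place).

μ₀ = 308.2

The posterior mean is a precision-weighted average: μ_n = (τ₀μ₀ + τ_data·x̄)/(τ₀+τ_data), with τ₀=1/σ₀² and τ_data=n/σ².
Here τ₀ = 1/1128.7 = 0.000886 and τ_data = 19/294.9 = 0.064429, so τ_n = 0.065315.
Rearranging for μ₀: μ₀ = (μ_n·τ_n − τ_data·x̄)/τ₀ = (222.7747·0.065315 − 0.064429·221.6) / 0.000886 = 0.273063/0.000886 ≈ 308.2.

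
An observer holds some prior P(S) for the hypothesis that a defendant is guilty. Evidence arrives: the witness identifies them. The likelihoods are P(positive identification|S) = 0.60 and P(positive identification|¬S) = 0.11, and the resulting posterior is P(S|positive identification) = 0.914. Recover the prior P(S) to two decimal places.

P(S) = 0.66

In odds form, posterior odds = prior odds × likelihood ratio, so prior odds = posterior odds ÷ LR.
Posterior odds = 0.914/(1−0.914) = 10.6279. LR = 0.60/0.11 = 5.4545.
Prior odds = 10.6279/5.4545 = 1.9485, so P(S) = 1.9485/(1+1.9485) ≈ 0.66.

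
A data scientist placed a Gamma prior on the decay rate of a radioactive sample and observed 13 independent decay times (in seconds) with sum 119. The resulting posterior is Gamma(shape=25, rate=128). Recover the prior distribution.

Gamma(shape=12, rate=9)

Gamma–exponential conjugacy: posterior shape = α + n, posterior rate = β + Σtᵢ.
So α = 25 − 13 = 12 and β = 128 − 119 = 9.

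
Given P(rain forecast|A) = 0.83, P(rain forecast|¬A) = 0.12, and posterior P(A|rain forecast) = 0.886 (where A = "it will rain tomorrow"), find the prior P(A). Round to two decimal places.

In odds form, posterior odds = prior odds × likelihood ratio, so prior odds = posterior odds ÷ LR.
Posterior odds = 0.886/(1−0.886) = 7.7719. LR = 0.83/0.12 = 6.9167.
Prior odds = 7.7719/6.9167 = 1.1236, so P(A) = 1.1236/(1+1.1236) ≈ 0.53.

P(A) = 0.53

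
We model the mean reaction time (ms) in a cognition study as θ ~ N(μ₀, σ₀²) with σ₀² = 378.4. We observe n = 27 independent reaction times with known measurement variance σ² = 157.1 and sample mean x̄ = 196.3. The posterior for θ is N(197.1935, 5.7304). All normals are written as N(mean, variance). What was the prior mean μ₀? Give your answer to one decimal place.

With known observation variance, the Normal–Normal posterior has precision τ_n = τ₀ + n/σ² and mean μ_n = (τ₀μ₀ + (n/σ²)x̄)/τ_n.
Here τ₀ = 1/378.4 = 0.002643 and τ_data = 27/157.1 = 0.171865, so τ_n = 0.174508.
Rearranging for μ₀: μ₀ = (μ_n·τ_n − τ_data·x̄)/τ₀ = (197.1935·0.174508 − 0.171865·196.3) / 0.002643 = 0.674744/0.002643 ≈ 255.3.

μ₀ = 255.3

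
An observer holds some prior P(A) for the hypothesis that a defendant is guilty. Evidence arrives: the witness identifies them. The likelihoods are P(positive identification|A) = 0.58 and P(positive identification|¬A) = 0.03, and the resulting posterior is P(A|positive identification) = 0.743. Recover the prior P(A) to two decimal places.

In odds form, posterior odds = prior odds × likelihood ratio, so prior odds = posterior odds ÷ LR.
Posterior odds = 0.743/(1−0.743) = 2.8911. LR = 0.58/0.03 = 19.3333.
Prior odds = 2.8911/19.3333 = 0.1495, so P(A) = 0.1495/(1+0.1495) ≈ 0.13.

P(A) = 0.13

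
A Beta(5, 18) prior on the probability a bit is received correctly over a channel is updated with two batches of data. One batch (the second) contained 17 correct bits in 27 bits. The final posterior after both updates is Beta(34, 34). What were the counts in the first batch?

Sequential conjugate updates are equivalent to a single update on the pooled data, so total successes = posterior α − prior α and total failures = posterior β − prior β.
Total across both batches: 34−5=29 correct bits, 34−18=16 errors.
Subtract the second batch: 29−17=12 correct bits and 16−10=6 errors.

12 correct bits and 6 errors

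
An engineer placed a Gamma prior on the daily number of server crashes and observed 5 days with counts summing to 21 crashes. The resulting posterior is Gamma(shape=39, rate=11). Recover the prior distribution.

Gamma–Poisson conjugacy: posterior shape = α + Σxᵢ, posterior rate = β + n.
So α = 39 − 21 = 18 and β = 11 − 5 = 6.

Gamma(shape=18, rate=6)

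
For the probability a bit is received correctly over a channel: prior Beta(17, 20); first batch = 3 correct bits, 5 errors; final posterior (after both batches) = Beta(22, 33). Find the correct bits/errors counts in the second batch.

2 correct bits and 8 errors

Sequential conjugate updates are equivalent to a single update on the pooled data, so total successes = posterior α − prior α and total failures = posterior β − prior β.
Total across both batches: 22−17=5 correct bits, 33−20=13 errors.
Subtract the first batch: 5−3=2 correct bits and 13−5=8 errors.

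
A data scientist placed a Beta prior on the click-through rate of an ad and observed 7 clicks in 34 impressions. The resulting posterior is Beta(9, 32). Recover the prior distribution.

Beta(2, 5)

A Beta(α, β) prior with s successes and f failures in binomial data gives a Beta(α+s, β+f) posterior.
So α = 9 − 7 = 2 and β = 32 − 27 = 5.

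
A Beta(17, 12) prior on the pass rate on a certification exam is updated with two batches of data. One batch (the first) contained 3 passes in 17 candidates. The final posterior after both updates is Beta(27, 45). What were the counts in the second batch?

7 passes and 19 failures

Because Beta–binomial updating is additive in the counts, the combined data contributed (α_post−α_prior, β_post−β_prior) successes and failures.
Total across both batches: 27−17=10 passes, 45−12=33 failures.
Subtract the first batch: 10−3=7 passes and 33−14=19 failures.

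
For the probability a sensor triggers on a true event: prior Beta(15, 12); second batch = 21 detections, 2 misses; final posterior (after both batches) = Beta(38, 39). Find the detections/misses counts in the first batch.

2 detections and 25 misses

Sequential conjugate updates are equivalent to a single update on the pooled data, so total successes = posterior α − prior α and total failures = posterior β − prior β.
Total across both batches: 38−15=23 detections, 39−12=27 misses.
Subtract the second batch: 23−21=2 detections and 27−2=25 misses.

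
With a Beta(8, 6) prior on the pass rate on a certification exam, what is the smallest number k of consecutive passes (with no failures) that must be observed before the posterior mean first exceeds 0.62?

k = 2

After k passes and 0 failures the posterior is Beta(8+k, 6), with mean (8+k)/(8+6+k).
Set (8+k)/(14+k) > 0.62 and solve: k > (0.62·14 − 8)/(1 − 0.62) = 1.789.
The smallest integer exceeding 1.789 is 2, and checking k=2: (10)/(16) = 0.6250 > 0.62.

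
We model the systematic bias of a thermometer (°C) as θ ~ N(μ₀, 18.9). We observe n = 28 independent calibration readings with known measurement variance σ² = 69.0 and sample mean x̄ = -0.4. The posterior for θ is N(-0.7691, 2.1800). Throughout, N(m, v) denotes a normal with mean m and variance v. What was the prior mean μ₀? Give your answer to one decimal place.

With known observation variance, the Normal–Normal posterior has precision τ_n = τ₀ + n/σ² and mean μ_n = (τ₀μ₀ + (n/σ²)x̄)/τ_n.
Here τ₀ = 1/18.9 = 0.052910 and τ_data = 28/69.0 = 0.405797, so τ_n = 0.458707.
Rearranging for μ₀: μ₀ = (μ_n·τ_n − τ_data·x̄)/τ₀ = (-0.7691·0.458707 − 0.405797·-0.4) / 0.052910 = -0.190473/0.052910 ≈ -3.6.

μ₀ = -3.6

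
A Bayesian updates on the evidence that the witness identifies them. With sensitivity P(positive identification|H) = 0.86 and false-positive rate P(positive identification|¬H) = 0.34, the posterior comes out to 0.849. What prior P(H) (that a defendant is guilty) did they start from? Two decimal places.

Bayes' rule in odds form gives O(H|E) = O(H)·[P(E|H)/P(E|¬H)], hence O(H) = O(H|E)/LR.
Posterior odds = 0.849/(1−0.849) = 5.6225. LR = 0.86/0.34 = 2.5294.
Prior odds = 5.6225/2.5294 = 2.2229, so P(H) = 2.2229/(1+2.2229) ≈ 0.69.

P(H) = 0.69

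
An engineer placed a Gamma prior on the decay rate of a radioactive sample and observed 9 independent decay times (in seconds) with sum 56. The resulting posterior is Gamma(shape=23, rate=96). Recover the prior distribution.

Gamma(shape=14, rate=40)

For an exponential likelihood with a Gamma(α, β) prior on the rate, n observations with total T give posterior Gamma(α+n, β+T).
So α = 23 − 9 = 14 and β = 96 − 56 = 40.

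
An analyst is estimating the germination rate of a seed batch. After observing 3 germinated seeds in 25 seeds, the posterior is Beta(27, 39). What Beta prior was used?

Beta(24, 17)

A Beta(a, b) prior with s successes and f failures in binomial data gives a Beta(a+s, b+f) posterior.
Subtract the data counts: 27−3=24, 39−22=17.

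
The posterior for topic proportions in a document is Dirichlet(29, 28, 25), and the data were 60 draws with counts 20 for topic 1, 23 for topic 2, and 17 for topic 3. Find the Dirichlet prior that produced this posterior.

Dirichlet(9, 5, 8)

For a Dirichlet(α) prior with multinomial counts c, the posterior is Dirichlet(α + c) componentwise.
Subtract each count from the matching posterior parameter: 29−20=9, 28−23=5, 25−17=8.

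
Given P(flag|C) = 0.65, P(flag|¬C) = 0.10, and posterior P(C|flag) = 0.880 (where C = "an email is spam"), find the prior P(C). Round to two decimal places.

P(C) = 0.53

In odds form, posterior odds = prior odds × likelihood ratio, so prior odds = posterior odds ÷ LR.
Posterior odds = 0.880/(1−0.880) = 7.3333. LR = 0.65/0.10 = 6.5000.
Prior odds = 7.3333/6.5000 = 1.1282, so P(C) = 1.1282/(1+1.1282) ≈ 0.53.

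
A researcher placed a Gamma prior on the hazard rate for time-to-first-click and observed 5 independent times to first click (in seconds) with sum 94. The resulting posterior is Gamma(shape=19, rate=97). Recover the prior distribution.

Gamma–exponential conjugacy: posterior shape = α + n, posterior rate = β + Σtᵢ.
So α = 19 − 5 = 14 and β = 97 − 94 = 3.

Gamma(shape=14, rate=3)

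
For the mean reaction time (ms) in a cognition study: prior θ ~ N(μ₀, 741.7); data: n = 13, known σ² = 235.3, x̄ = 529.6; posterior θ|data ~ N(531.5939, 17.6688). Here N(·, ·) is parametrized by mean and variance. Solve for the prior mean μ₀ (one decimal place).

The posterior mean is a precision-weighted average: μ_n = (τ₀μ₀ + τ_data·x̄)/(τ₀+τ_data), with τ₀=1/σ₀² and τ_data=n/σ².
Here τ₀ = 1/741.7 = 0.001348 and τ_data = 13/235.3 = 0.055249, so τ_n = 0.056597.
Rearranging for μ₀: μ₀ = (μ_n·τ_n − τ_data·x̄)/τ₀ = (531.5939·0.056597 − 0.055249·529.6) / 0.001348 = 0.826750/0.001348 ≈ 613.3.

μ₀ = 613.3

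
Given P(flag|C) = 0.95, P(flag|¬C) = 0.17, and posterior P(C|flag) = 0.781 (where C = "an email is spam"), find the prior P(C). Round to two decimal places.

P(C) = 0.39

Bayes' rule in odds form gives O(C|E) = O(C)·[P(E|C)/P(E|¬C)], hence O(C) = O(C|E)/LR.
Posterior odds = 0.781/(1−0.781) = 3.5662. LR = 0.95/0.17 = 5.5882.
Prior odds = 3.5662/5.5882 = 0.6382, so P(C) = 0.6382/(1+0.6382) ≈ 0.39.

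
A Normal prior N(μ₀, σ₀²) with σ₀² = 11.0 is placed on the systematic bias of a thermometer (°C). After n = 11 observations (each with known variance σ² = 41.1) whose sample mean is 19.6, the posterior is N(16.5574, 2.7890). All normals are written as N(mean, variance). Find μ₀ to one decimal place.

The posterior mean is a precision-weighted average: μ_n = (τ₀μ₀ + τ_data·x̄)/(τ₀+τ_data), with τ₀=1/σ₀² and τ_data=n/σ².
Here τ₀ = 1/11.0 = 0.090909 and τ_data = 11/41.1 = 0.267640, so τ_n = 0.358549.
Rearranging for μ₀: μ₀ = (μ_n·τ_n − τ_data·x̄)/τ₀ = (16.5574·0.358549 − 0.267640·19.6) / 0.090909 = 0.690895/0.090909 ≈ 7.6.

μ₀ = 7.6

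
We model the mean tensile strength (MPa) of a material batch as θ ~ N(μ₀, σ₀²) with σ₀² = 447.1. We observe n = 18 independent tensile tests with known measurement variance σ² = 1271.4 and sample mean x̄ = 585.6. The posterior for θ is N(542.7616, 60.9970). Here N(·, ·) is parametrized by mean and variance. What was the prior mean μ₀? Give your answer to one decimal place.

μ₀ = 271.6

The posterior mean is a precision-weighted average: μ_n = (τ₀μ₀ + τ_data·x̄)/(τ₀+τ_data), with τ₀=1/σ₀² and τ_data=n/σ².
Here τ₀ = 1/447.1 = 0.002237 and τ_data = 18/1271.4 = 0.014158, so τ_n = 0.016395.
Rearranging for μ₀: μ₀ = (μ_n·τ_n − τ_data·x̄)/τ₀ = (542.7616·0.016395 − 0.014158·585.6) / 0.002237 = 0.607652/0.002237 ≈ 271.6.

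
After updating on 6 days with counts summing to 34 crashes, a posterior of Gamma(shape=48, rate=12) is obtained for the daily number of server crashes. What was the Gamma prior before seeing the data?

Gamma–Poisson conjugacy: posterior shape = α + Σxᵢ, posterior rate = β + n.
So α = 48 − 34 = 14 and β = 12 − 6 = 6.

Gamma(shape=14, rate=6)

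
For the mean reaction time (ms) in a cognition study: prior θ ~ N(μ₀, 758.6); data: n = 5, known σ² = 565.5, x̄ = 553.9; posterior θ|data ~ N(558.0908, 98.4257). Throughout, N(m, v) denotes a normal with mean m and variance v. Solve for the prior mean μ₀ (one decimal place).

The posterior mean is a precision-weighted average: μ_n = (τ₀μ₀ + τ_data·x̄)/(τ₀+τ_data), with τ₀=1/σ₀² and τ_data=n/σ².
Here τ₀ = 1/758.6 = 0.001318 and τ_data = 5/565.5 = 0.008842, so τ_n = 0.010160.
Rearranging for μ₀: μ₀ = (μ_n·τ_n − τ_data·x̄)/τ₀ = (558.0908·0.010160 − 0.008842·553.9) / 0.001318 = 0.772619/0.001318 ≈ 586.2.

μ₀ = 586.2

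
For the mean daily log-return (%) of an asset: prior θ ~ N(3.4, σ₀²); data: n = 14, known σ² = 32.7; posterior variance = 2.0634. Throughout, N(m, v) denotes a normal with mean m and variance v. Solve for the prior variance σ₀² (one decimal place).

Posterior precision equals prior precision plus data precision: 1/σ_n² = 1/σ₀² + n/σ².
So 1/σ₀² = 1/2.0634 − 14/32.7 = 0.484637 − 0.428135 = 0.056502.
Hence σ₀² = 1/0.056502 ≈ 17.7.

σ₀² = 17.7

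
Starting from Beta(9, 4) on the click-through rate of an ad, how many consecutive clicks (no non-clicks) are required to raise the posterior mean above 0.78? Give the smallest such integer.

k = 6

After k clicks and 0 non-clicks the posterior is Beta(9+k, 4), with mean (9+k)/(9+4+k).
Set (9+k)/(13+k) > 0.78 and solve: k > (0.78·13 − 9)/(1 − 0.78) = 5.182.
The smallest integer exceeding 5.182 is 6.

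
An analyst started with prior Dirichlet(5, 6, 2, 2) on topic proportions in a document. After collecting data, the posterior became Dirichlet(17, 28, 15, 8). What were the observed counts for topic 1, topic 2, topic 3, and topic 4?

counts (12, 22, 13, 6)

For a Dirichlet(α) prior with multinomial counts c, the posterior is Dirichlet(α + c) componentwise.
Counts are posterior − prior componentwise: 17−5=12, 28−6=22, 15−2=13, 8−2=6.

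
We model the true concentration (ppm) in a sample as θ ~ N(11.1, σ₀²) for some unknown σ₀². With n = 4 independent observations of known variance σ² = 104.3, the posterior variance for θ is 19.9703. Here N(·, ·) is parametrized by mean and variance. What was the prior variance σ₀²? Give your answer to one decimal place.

Posterior precision equals prior precision plus data precision: 1/σ_n² = 1/σ₀² + n/σ².
So 1/σ₀² = 1/19.9703 − 4/104.3 = 0.050074 − 0.038351 = 0.011723.
Hence σ₀² = 1/0.011723 ≈ 85.3.

σ₀² = 85.3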